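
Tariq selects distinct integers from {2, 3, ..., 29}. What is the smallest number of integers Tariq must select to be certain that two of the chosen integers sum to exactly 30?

Two chosen integers sum to 30 exactly when both halves of some pair {x, 30−x} with 2 ≤ x ≤ 30−x ≤ 28 are chosen — 13 such pairs.
The remaining 2 elements (those with no distinct partner in range) can never complete a 30-sum, so the worst case takes all of them and one from each pair: 2 + 13 = 15.
The 16th integer has to be the second member of some pair, so 15 + 1 = 16.

16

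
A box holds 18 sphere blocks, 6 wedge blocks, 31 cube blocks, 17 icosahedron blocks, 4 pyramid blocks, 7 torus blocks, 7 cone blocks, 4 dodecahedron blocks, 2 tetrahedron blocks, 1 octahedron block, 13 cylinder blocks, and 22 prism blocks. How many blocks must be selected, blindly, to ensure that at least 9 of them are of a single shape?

Put each drawn block into a box by shape. The largest draw with every box below 9 takes min(count, 8) from each shape; shapes with fewer than 8 contribute all they have.
Σ min(cᵢ, 8) = 8 + 6 + 8 + 8 + 4 + 7 + 7 + 4 + 2 + 1 + 8 + 8 = 71.
Draw number 71 + 1 = 72 must push one box to 9.

72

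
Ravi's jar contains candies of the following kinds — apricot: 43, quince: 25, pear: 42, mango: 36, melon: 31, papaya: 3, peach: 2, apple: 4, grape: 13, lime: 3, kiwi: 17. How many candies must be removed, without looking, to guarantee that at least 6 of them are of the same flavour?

48

An adversary could hand out at most 5 candies per flavour (4 flavours run out sooner): 5 + 5 + 5 + 5 + 5 + 3 + 2 + 4 + 5 + 3 + 5 = 47 candies and still no flavour has 6.
By the pigeonhole principle, one more candy lands in a flavour already at 5, so 48 draws are enough and 47 are not.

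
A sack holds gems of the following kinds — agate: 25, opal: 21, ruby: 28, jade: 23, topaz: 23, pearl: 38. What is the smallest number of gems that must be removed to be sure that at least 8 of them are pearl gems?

128

In the worst case for collecting pearl gems, every non-pearl gem comes out first.
There are 25 + 21 + 28 + 23 + 23 = 120 non-pearl gems altogether.
After those, each further gem must be pearl, so 120 + 8 = 128 draws guarantee 8 pearl gems.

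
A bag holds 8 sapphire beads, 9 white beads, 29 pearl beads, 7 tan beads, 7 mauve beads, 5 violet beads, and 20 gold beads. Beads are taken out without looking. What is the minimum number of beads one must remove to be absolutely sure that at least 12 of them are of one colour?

59

An adversary could hand out at most 11 beads per colour (5 colours run out sooner): 8 + 9 + 11 + 7 + 7 + 5 + 11 = 58 beads and still no colour has 12.
One more bead lands in a colour already at 11, so 59 draws are enough and 58 are not.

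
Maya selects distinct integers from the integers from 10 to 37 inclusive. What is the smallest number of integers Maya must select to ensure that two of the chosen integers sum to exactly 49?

Two chosen integers sum to 49 exactly when both halves of some pair {x, 49−x} with 12 ≤ x ≤ 49−x ≤ 37 are chosen — 13 such pairs.
The remaining 2 elements (those with no distinct partner in range) can never complete a 49-sum, so the worst case takes all of them and one from each pair: 2 + 13 = 15.
By pigeonhole, the 16th integer has to be the second member of some pair, so 15 + 1 = 16.

16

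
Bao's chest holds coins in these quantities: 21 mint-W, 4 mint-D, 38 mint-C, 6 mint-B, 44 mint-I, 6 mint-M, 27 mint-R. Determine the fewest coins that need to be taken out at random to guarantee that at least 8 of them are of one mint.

An adversary could hand out at most 7 coins per mint (mint-D, mint-B, mint-M run out sooner): 7 + 4 + 7 + 6 + 7 + 6 + 7 = 44 coins and still no mint has 8.
One more coin lands in a mint already at 7, so 45 draws are enough and 44 are not.

45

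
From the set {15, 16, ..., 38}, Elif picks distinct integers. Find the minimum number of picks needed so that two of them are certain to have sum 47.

16

Two chosen integers sum to 47 exactly when both halves of some pair {x, 47−x} with 15 ≤ x ≤ 47−x ≤ 32 are chosen — 9 such pairs.
The remaining 6 elements (those with no distinct partner in range) can never complete a 47-sum, so the worst case takes all of them and one from each pair: 6 + 9 = 15.
The 16th integer has to be the second member of some pair, so 15 + 1 = 16.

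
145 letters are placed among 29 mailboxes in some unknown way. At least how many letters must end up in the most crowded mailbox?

5

The 29 mailboxes are the holes and the 145 letters are the pigeons.
If every mailbox held at most 4 letters, the total would be at most 29 × 4 = 116, which is less than 145.
So some mailbox holds at least ⌈145/29⌉ = 5 letters.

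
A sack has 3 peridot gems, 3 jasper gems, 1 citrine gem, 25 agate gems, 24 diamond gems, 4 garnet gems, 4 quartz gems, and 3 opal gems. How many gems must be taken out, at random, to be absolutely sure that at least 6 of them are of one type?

The 8 types are the holes; the gems drawn are the pigeons.
To avoid 6 of any one type, the worst case takes at most 5 of each type, or every gem of a type that has fewer than 5.
That gives 3 + 3 + 1 + 5 + 5 + 4 + 4 + 3 = 28 gems with no type reaching 6.
The next gem forces some type to 6, so 28 + 1 = 29.

29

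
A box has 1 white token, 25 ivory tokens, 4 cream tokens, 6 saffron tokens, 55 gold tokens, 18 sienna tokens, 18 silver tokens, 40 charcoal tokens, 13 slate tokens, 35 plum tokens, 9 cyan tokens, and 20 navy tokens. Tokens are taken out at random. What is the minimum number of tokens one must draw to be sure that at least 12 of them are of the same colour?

109

By pigeonhole, the 12 colours are the holes; the tokens drawn are the pigeons.
To avoid 12 of any one colour, the worst case takes at most 11 of each colour, or every token of a colour that has fewer than 11.
That gives 1 + 11 + 4 + 6 + 11 + 11 + 11 + 11 + 11 + 11 + 9 + 11 = 108 tokens with no colour reaching 12.
The next token forces some colour to 12, so 108 + 1 = 109.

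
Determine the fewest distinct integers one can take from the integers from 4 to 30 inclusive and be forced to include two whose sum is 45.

Two chosen integers sum to 45 exactly when both halves of some pair {x, 45−x} with 15 ≤ x ≤ 45−x ≤ 30 are chosen — 8 such pairs.
The remaining 11 elements (those with no distinct partner in range) can never complete a 45-sum, so the worst case takes all of them and one from each pair: 11 + 8 = 19.
The 20th integer has to be the second member of some pair, so 19 + 1 = 20.

20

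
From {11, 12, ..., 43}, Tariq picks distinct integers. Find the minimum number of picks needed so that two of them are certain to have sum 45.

Group the elements by complementary pair {x, 45−x}: {11,34}, {12,33}, {13,32}, …, giving 12 two-element pairs and 9 integers whose partner 45−x falls outside [11,43].
Pigeonhole: treating each of those 21 groups as a pigeonhole, one can pick one integer per group — 21 integers — with no two summing to 45.
The 22nd integer lands in an occupied pair, forcing a sum of 45.

22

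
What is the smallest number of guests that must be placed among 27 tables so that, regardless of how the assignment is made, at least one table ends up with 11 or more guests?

271

With 270 guests one could put exactly 10 in each of the 27 tables, and no table would reach 11.
Pigeonhole: one more guest must land in a table that already has 10, giving it 11.
So 27 × 10 + 1 = 271 guests are required.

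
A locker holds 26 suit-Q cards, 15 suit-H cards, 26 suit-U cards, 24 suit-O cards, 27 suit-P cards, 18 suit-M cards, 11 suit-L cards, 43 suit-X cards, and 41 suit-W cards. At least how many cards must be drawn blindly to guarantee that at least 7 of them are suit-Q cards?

212

In the worst case for collecting suit-Q cards, every non-suit-Q card comes out first.
There are 15 + 26 + 24 + 27 + 18 + 11 + 43 + 41 = 205 non-suit-Q cards altogether.
After those, each further card must be suit-Q, so 205 + 7 = 212 draws guarantee 7 suit-Q cards.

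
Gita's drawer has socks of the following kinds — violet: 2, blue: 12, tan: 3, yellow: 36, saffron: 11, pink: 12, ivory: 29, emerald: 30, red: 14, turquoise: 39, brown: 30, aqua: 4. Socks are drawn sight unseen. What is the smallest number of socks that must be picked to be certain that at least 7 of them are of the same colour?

Put each drawn sock into a box by colour. The largest draw with every box below 7 takes min(count, 6) from each colour; colours with fewer than 6 contribute all they have.
Σ min(cᵢ, 6) = 2 + 6 + 3 + 6 + 6 + 6 + 6 + 6 + 6 + 6 + 6 + 4 = 63.
Draw number 63 + 1 = 64 must push one box to 7.

64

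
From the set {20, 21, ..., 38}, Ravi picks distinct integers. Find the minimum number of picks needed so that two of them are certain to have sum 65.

14

A set avoiding the sum 65 can contain at most one of each pair {x, 65−x}, plus the 7 elements whose complement lies outside the range.
The integers 20, …, 32 (13 of them) are such a set: any two sum to at least 20+21 = 41 and at most 31+32 = 63 < 65.
Any 14th integer completes one of the 6 pairs, so 14 choices force a sum of 65.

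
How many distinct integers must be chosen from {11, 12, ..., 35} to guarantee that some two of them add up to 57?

A set avoiding the sum 57 can contain at most one of each pair {x, 57−x}, plus the 11 elements whose complement lies outside the range.
The integers 11, …, 28 (18 of them) are such a set: any two sum to at least 11+12 = 23 and at most 27+28 = 55 < 57.
Pigeonhole: any 19th integer completes one of the 7 pairs, so 19 choices force a sum of 57.

19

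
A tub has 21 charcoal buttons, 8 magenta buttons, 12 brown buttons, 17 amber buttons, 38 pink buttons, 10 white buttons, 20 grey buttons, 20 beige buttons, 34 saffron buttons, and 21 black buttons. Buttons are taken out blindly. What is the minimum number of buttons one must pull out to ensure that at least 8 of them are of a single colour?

71

Put each drawn button into a box by colour. The largest draw with every box below 8 takes min(count, 7) from each colour.
Σ min(cᵢ, 7) = 7 + 7 + 7 + 7 + 7 + 7 + 7 + 7 + 7 + 7 = 70.
Draw number 70 + 1 = 71 must push one box to 8.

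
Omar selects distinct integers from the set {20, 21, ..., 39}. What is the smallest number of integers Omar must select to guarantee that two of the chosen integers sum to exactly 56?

13

Two chosen integers sum to 56 exactly when both halves of some pair {x, 56−x} with 20 ≤ x ≤ 56−x ≤ 36 are chosen — 8 such pairs.
The remaining 4 elements (those with no distinct partner in range) can never complete a 56-sum, so the worst case takes all of them and one from each pair: 4 + 8 = 12.
Pigeonhole: the 13th integer has to be the second member of some pair, so 12 + 1 = 13.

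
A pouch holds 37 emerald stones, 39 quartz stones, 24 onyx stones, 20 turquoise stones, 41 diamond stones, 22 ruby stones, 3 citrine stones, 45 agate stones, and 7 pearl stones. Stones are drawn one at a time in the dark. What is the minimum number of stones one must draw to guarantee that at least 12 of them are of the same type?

88

By the pigeonhole principle, put each drawn stone into a box by type. The largest draw with every box below 12 takes min(count, 11) from each type; types with fewer than 11 contribute all they have.
Σ min(cᵢ, 11) = 11 + 11 + 11 + 11 + 11 + 11 + 3 + 11 + 7 = 87.
Draw number 87 + 1 = 88 must push one box to 12.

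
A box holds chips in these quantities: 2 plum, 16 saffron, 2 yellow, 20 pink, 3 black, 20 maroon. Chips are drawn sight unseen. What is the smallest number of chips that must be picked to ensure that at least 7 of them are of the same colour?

26

An adversary could hand out at most 6 chips per colour (plum, yellow, black run out sooner): 2 + 6 + 2 + 6 + 3 + 6 = 25 chips and still no colour has 7.
By the pigeonhole principle, one more chip lands in a colour already at 6, so 26 draws are enough and 25 are not.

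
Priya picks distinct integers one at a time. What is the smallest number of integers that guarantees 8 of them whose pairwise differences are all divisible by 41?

288

Integers whose pairwise differences are multiples of 41 are exactly those sharing a remainder mod 41. The 41 residue classes mod 41 are the pigeonholes.
With 287 integers one could put 7 in each residue class and have no class reach 8.
The 288th integer pushes some class to 8, so 41·7 + 1 = 288.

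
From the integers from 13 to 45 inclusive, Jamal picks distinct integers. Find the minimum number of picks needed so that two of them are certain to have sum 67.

22

A set avoiding the sum 67 can contain at most one of each pair {x, 67−x}, plus the 9 elements whose complement lies outside the range.
The integers 13, …, 33 (21 of them) are such a set: any two sum to at least 13+14 = 27 and at most 32+33 = 65 < 67.
By pigeonhole, any 22nd integer completes one of the 12 pairs, so 22 choices force a sum of 67.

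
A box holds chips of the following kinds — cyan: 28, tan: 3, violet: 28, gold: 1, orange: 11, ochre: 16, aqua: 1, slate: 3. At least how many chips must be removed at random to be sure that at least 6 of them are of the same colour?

Put each drawn chip into a box by colour. The largest draw with every box below 6 takes min(count, 5) from each colour; colours with fewer than 5 contribute all they have.
Σ min(cᵢ, 5) = 5 + 3 + 5 + 1 + 5 + 5 + 1 + 3 = 28.
Draw number 28 + 1 = 29 must push one box to 6.

29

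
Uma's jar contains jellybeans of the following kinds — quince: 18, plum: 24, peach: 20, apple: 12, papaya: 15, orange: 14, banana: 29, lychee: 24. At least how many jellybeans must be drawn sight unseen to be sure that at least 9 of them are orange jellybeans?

In the worst case for collecting orange jellybeans, every non-orange jellybean comes out first.
There are 18 + 24 + 20 + 12 + 15 + 29 + 24 = 142 non-orange jellybeans altogether.
After those, each further jellybean must be orange, so 142 + 9 = 151 draws guarantee 9 orange jellybeans.

151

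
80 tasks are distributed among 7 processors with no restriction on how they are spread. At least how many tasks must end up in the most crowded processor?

12

The 7 processors are the holes and the 80 tasks are the pigeons.
If every processor held at most 11 tasks, the total would be at most 7 × 11 = 77, which is less than 80.
So some processor holds at least ⌈80/7⌉ = 12 tasks.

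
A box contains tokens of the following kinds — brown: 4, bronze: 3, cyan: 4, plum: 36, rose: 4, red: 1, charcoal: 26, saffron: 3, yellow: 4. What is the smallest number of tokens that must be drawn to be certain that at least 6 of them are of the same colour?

34

By pigeonhole, the 9 colours are the holes; the tokens drawn are the pigeons.
To avoid 6 of any one colour, the worst case takes at most 5 of each colour, or every token of a colour that has fewer than 5.
That gives 4 + 3 + 4 + 5 + 4 + 1 + 5 + 3 + 4 = 33 tokens with no colour reaching 6.
The next token forces some colour to 6, so 33 + 1 = 34.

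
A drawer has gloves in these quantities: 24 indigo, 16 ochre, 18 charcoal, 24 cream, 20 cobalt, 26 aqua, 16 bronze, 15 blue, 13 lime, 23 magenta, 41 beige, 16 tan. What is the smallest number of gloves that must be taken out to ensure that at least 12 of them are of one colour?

By the pigeonhole principle, put each drawn glove into a box by colour. The largest draw with every box below 12 takes min(count, 11) from each colour.
Σ min(cᵢ, 11) = 11 + 11 + 11 + 11 + 11 + 11 + 11 + 11 + 11 + 11 + 11 + 11 = 132.
Draw number 132 + 1 = 133 must push one box to 12.

133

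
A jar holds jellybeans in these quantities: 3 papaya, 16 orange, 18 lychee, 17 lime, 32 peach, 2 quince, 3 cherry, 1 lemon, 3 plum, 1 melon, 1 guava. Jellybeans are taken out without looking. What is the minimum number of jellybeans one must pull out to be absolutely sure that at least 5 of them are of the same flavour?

31

An adversary could hand out at most 4 jellybeans per flavour (7 flavours run out sooner): 3 + 4 + 4 + 4 + 4 + 2 + 3 + 1 + 3 + 1 + 1 = 30 jellybeans and still no flavour has 5.
One more jellybean lands in a flavour already at 4, so 31 draws are enough and 30 are not.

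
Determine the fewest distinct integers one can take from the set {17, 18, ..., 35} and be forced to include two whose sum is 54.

Group the elements by complementary pair {x, 54−x}: {19,35}, {20,34}, {21,33}, …, giving 8 two-element pairs, the single value 27 (it cannot pair with itself since the integers are distinct), and 2 integers whose partner 54−x falls outside [17,35].
Treating each of those 11 groups as a pigeonhole, one can pick one integer per group — 11 integers — with no two summing to 54.
The 12th integer lands in an occupied pair, forcing a sum of 54.

12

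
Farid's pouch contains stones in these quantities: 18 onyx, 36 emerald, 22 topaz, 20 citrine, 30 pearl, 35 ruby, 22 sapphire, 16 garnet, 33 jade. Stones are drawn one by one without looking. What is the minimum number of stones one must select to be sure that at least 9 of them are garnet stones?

225

In the worst case for collecting garnet stones, every non-garnet stone comes out first.
There are 18 + 36 + 22 + 20 + 30 + 35 + 22 + 33 = 216 non-garnet stones altogether.
After those, each further stone must be garnet, so 216 + 9 = 225 draws guarantee 9 garnet stones.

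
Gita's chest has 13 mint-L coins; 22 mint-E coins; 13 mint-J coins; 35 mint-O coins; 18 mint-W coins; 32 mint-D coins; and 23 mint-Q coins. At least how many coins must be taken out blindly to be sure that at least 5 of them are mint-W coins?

143

In the worst case for collecting mint-W coins, every non-mint-W coin comes out first.
There are 13 + 22 + 13 + 35 + 32 + 23 = 138 non-mint-W coins altogether.
After those, each further coin must be mint-W, so 138 + 5 = 143 draws guarantee 5 mint-W coins.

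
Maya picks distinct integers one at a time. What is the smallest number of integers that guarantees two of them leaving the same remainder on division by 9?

The 9 residue classes mod 9 are the pigeonholes.
With 9 integers one could put 1 in each residue class and have no class reach 2.
The 10th integer pushes some class to 2, so 9·1 + 1 = 10.

10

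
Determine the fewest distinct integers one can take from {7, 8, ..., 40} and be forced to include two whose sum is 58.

24

Two chosen integers sum to 58 exactly when both halves of some pair {x, 58−x} with 18 ≤ x ≤ 58−x ≤ 40 are chosen — 11 such pairs.
The remaining 12 elements (those with no distinct partner in range) can never complete a 58-sum, so the worst case takes all of them and one from each pair: 12 + 11 = 23.
The 24th integer has to be the second member of some pair, so 23 + 1 = 24.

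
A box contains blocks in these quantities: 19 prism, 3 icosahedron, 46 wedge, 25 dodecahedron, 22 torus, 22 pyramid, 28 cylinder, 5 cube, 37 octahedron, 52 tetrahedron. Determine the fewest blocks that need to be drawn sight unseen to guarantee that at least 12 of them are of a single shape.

97

Put each drawn block into a box by shape. The largest draw with every box below 12 takes min(count, 11) from each shape; shapes with fewer than 11 contribute all they have.
Σ min(cᵢ, 11) = 11 + 3 + 11 + 11 + 11 + 11 + 11 + 5 + 11 + 11 = 96.
Draw number 96 + 1 = 97 must push one box to 12.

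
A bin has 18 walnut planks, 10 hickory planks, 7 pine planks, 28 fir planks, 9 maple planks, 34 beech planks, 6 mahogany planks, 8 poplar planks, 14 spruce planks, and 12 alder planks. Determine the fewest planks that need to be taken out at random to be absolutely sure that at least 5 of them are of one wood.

The 10 woods are the holes; the planks drawn are the pigeons.
To avoid 5 of any one wood, the worst case takes at most 4 of each wood.
That gives 4 + 4 + 4 + 4 + 4 + 4 + 4 + 4 + 4 + 4 = 40 planks with no wood reaching 5.
The next plank forces some wood to 5, so 40 + 1 = 41.

41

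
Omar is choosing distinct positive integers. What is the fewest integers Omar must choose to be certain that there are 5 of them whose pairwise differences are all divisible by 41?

165

Integers whose pairwise differences are multiples of 41 are exactly those sharing a remainder mod 41. Pigeonhole: the 41 residue classes mod 41 are the pigeonholes.
With 164 integers one could put 4 in each residue class and have no class reach 5.
The 165th integer pushes some class to 5, so 41·4 + 1 = 165.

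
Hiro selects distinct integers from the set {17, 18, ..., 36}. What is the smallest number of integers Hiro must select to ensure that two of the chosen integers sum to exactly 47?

14

A set avoiding the sum 47 can contain at most one of each pair {x, 47−x}, plus the 6 elements whose complement lies outside the range.
The integers 24, …, 36 (13 of them) are such a set: any two sum to at least 24+25 = 49 > 47.
Pigeonhole: any 14th integer completes one of the 7 pairs, so 14 choices force a sum of 47.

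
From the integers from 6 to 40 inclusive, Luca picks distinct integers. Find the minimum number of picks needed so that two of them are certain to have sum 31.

26

A set avoiding the sum 31 can contain at most one of each pair {x, 31−x}, plus the 15 elements whose complement lies outside the range.
The integers 16, …, 40 (25 of them) are such a set: any two sum to at least 16+17 = 33 > 31.
Any 26th integer completes one of the 10 pairs, so 26 choices force a sum of 31.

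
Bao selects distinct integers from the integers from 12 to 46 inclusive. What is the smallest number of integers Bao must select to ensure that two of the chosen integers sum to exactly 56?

20

A set avoiding the sum 56 can contain at most one of each pair {x, 56−x}, plus the 3 elements whose complement lies outside the range or equal to its own complement.
The integers 28, …, 46 (19 of them) are such a set: any two sum to at least 28+29 = 57 > 56.
By the pigeonhole principle, any 20th integer completes one of the 16 pairs, so 20 choices force a sum of 56.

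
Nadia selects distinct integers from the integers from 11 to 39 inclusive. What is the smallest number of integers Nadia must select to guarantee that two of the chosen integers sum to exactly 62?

22

A set avoiding the sum 62 can contain at most one of each pair {x, 62−x}, plus the 13 elements whose complement lies outside the range or equal to its own complement.
The integers 11, …, 31 (21 of them) are such a set: any two sum to at least 11+12 = 23 and at most 30+31 = 61 < 62.
Pigeonhole: any 22nd integer completes one of the 8 pairs, so 22 choices force a sum of 62.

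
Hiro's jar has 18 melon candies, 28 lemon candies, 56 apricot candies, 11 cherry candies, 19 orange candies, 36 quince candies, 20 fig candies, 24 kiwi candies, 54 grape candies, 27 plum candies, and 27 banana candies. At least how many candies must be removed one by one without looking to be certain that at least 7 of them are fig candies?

307

In the worst case for collecting fig candies, every non-fig candy comes out first.
There are 18 + 28 + 56 + 11 + 19 + 36 + 24 + 54 + 27 + 27 = 300 non-fig candies altogether.
After those, each further candy must be fig, so 300 + 7 = 307 draws guarantee 7 fig candies.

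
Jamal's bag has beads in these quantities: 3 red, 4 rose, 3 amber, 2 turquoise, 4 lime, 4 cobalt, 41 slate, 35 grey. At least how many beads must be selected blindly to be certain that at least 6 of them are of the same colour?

31

An adversary could hand out at most 5 beads per colour (6 colours run out sooner): 3 + 4 + 3 + 2 + 4 + 4 + 5 + 5 = 30 beads and still no colour has 6.
Pigeonhole: one more bead lands in a colour already at 5, so 31 draws are enough and 30 are not.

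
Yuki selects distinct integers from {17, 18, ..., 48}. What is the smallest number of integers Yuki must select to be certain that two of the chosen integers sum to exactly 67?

18

A set avoiding the sum 67 can contain at most one of each pair {x, 67−x}, plus the 2 elements whose complement lies outside the range.
The integers 17, …, 33 (17 of them) are such a set: any two sum to at least 17+18 = 35 and at most 32+33 = 65 < 67.
Pigeonhole: any 18th integer completes one of the 15 pairs, so 18 choices force a sum of 67.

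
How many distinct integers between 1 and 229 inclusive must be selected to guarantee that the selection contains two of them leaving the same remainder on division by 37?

38

Pigeonhole: the 37 residue classes mod 37 are the pigeonholes.
With 37 integers one could put 1 in each residue class and have no class reach 2.
The 38th integer pushes some class to 2, so 37·1 + 1 = 38.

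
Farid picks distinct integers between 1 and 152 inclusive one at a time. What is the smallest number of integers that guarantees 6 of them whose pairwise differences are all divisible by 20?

Integers whose pairwise differences are multiples of 20 are exactly those sharing a remainder mod 20. Pigeonhole: the 20 residue classes mod 20 are the pigeonholes.
With 100 integers one could put 5 in each residue class and have no class reach 6.
The 101st integer pushes some class to 6, so 20·5 + 1 = 101.

101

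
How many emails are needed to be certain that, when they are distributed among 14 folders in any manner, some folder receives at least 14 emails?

With 182 emails one could put exactly 13 in each of the 14 folders, and no folder would reach 14.
One more email must land in a folder that already has 13, giving it 14.
So 14 × 13 + 1 = 183 emails are required.

183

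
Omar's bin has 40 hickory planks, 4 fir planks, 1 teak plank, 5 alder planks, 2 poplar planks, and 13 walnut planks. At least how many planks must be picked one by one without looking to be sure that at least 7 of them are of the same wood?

25

Pigeonhole: the 6 woods are the holes; the planks drawn are the pigeons.
To avoid 7 of any one wood, the worst case takes at most 6 of each wood, or every plank of a wood that has fewer than 6.
That gives 6 + 4 + 1 + 5 + 2 + 6 = 24 planks with no wood reaching 7.
The next plank forces some wood to 7, so 24 + 1 = 25.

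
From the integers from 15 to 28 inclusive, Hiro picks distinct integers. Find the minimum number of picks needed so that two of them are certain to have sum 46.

10

Two chosen integers sum to 46 exactly when both halves of some pair {x, 46−x} with 18 ≤ x ≤ 46−x ≤ 28 are chosen — 5 such pairs.
The remaining 4 elements (those with no distinct partner in range) can never complete a 46-sum, so the worst case takes all of them and one from each pair: 4 + 5 = 9.
The 10th integer has to be the second member of some pair, so 9 + 1 = 10.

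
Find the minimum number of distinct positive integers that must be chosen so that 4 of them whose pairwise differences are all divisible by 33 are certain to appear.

100

Integers whose pairwise differences are multiples of 33 are exactly those sharing a remainder mod 33. Pigeonhole: the 33 residue classes mod 33 are the pigeonholes.
With 99 integers one could put 3 in each residue class and have no class reach 4.
The 100th integer pushes some class to 4, so 33·3 + 1 = 100.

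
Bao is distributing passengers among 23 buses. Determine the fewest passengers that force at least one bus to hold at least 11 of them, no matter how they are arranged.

231

With 230 passengers one could put exactly 10 in each of the 23 buses, and no bus would reach 11.
Pigeonhole: one more passenger must land in a bus that already has 10, giving it 11.
So 23 × 10 + 1 = 231 passengers are required.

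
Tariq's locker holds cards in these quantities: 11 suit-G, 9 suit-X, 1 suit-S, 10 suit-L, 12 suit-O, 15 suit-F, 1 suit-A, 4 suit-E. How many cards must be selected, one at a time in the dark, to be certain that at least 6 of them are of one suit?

An adversary could hand out at most 5 cards per suit (suit-S, suit-A, suit-E run out sooner): 5 + 5 + 1 + 5 + 5 + 5 + 1 + 4 = 31 cards and still no suit has 6.
One more card lands in a suit already at 5, so 32 draws are enough and 31 are not.

32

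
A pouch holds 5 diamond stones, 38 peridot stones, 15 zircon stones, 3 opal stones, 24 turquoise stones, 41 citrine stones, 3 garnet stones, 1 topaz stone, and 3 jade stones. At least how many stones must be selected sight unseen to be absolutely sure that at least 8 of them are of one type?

Pigeonhole: the 9 types are the holes; the stones drawn are the pigeons.
To avoid 8 of any one type, the worst case takes at most 7 of each type, or every stone of a type that has fewer than 7.
That gives 5 + 7 + 7 + 3 + 7 + 7 + 3 + 1 + 3 = 43 stones with no type reaching 8.
The next stone forces some type to 8, so 43 + 1 = 44.

44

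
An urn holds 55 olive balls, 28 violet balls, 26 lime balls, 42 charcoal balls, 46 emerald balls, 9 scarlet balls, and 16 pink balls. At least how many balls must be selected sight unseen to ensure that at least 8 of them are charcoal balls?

188

In the worst case for collecting charcoal balls, every non-charcoal ball comes out first.
There are 55 + 28 + 26 + 46 + 9 + 16 = 180 non-charcoal balls altogether.
After those, each further ball must be charcoal, so 180 + 8 = 188 draws guarantee 8 charcoal balls.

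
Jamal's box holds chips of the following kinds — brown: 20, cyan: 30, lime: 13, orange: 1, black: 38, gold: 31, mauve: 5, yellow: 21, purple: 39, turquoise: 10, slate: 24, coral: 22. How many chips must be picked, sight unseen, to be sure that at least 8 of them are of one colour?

77

The 12 colours are the holes; the chips drawn are the pigeons.
To avoid 8 of any one colour, the worst case takes at most 7 of each colour, or every chip of a colour that has fewer than 7.
That gives 7 + 7 + 7 + 1 + 7 + 7 + 5 + 7 + 7 + 7 + 7 + 7 = 76 chips with no colour reaching 8.
The next chip forces some colour to 8, so 76 + 1 = 77.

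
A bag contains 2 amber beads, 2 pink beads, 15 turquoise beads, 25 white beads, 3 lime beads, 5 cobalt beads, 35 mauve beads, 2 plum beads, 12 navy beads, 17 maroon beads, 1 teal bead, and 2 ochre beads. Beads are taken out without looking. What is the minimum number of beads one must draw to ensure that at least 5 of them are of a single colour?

An adversary could hand out at most 4 beads per colour (6 colours run out sooner): 2 + 2 + 4 + 4 + 3 + 4 + 4 + 2 + 4 + 4 + 1 + 2 = 36 beads and still no colour has 5.
One more bead lands in a colour already at 4, so 37 draws are enough and 36 are not.

37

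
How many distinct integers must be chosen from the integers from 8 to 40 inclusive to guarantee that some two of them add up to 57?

22

A set avoiding the sum 57 can contain at most one of each pair {x, 57−x}, plus the 9 elements whose complement lies outside the range.
The integers 8, …, 28 (21 of them) are such a set: any two sum to at least 8+9 = 17 and at most 27+28 = 55 < 57.
By pigeonhole, any 22nd integer completes one of the 12 pairs, so 22 choices force a sum of 57.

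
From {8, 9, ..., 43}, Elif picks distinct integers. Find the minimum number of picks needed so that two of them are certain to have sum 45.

22

Group the elements by complementary pair {x, 45−x}: {8,37}, {9,36}, {10,35}, …, giving 15 two-element pairs and 6 integers whose partner 45−x falls outside [8,43].
By the pigeonhole principle, treating each of those 21 groups as a pigeonhole, one can pick one integer per group — 21 integers — with no two summing to 45.
The 22nd integer lands in an occupied pair, forcing a sum of 45.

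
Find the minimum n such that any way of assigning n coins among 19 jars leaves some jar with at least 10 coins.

172

With 171 coins one could put exactly 9 in each of the 19 jars, and no jar would reach 10.
One more coin must land in a jar that already has 9, giving it 10.
So 19 × 9 + 1 = 172 coins are required.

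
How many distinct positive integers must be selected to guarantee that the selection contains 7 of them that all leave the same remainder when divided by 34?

205

The 34 residue classes mod 34 are the pigeonholes.
With 204 integers one could put 6 in each residue class and have no class reach 7.
The 205th integer pushes some class to 7, so 34·6 + 1 = 205.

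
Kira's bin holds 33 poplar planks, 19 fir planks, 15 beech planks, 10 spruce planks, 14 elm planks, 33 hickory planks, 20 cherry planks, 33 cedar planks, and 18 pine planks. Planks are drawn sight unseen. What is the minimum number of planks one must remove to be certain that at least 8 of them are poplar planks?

In the worst case for collecting poplar planks, every non-poplar plank comes out first.
There are 19 + 15 + 10 + 14 + 33 + 20 + 33 + 18 = 162 non-poplar planks altogether.
After those, each further plank must be poplar, so 162 + 8 = 170 draws guarantee 8 poplar planks.

170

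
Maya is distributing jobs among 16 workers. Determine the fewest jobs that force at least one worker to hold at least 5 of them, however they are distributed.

65

With 64 jobs one could put exactly 4 in each of the 16 workers, and no worker would reach 5.
One more job must land in a worker that already has 4, giving it 5.
So 16 × 4 + 1 = 65 jobs are required.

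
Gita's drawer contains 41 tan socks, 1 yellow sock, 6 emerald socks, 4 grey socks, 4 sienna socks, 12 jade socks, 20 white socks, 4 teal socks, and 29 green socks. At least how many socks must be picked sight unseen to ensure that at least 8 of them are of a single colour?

By pigeonhole, the 9 colours are the holes; the socks drawn are the pigeons.
To avoid 8 of any one colour, the worst case takes at most 7 of each colour, or every sock of a colour that has fewer than 7.
That gives 7 + 1 + 6 + 4 + 4 + 7 + 7 + 4 + 7 = 47 socks with no colour reaching 8.
The next sock forces some colour to 8, so 47 + 1 = 48.

48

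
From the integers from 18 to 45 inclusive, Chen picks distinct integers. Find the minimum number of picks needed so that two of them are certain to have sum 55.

19

A set avoiding the sum 55 can contain at most one of each pair {x, 55−x}, plus the 8 elements whose complement lies outside the range.
The integers 28, …, 45 (18 of them) are such a set: any two sum to at least 28+29 = 57 > 55.
Any 19th integer completes one of the 10 pairs, so 19 choices force a sum of 55.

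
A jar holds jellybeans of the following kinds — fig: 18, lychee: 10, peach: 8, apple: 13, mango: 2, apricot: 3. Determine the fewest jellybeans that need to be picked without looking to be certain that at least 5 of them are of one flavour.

22

An adversary could hand out at most 4 jellybeans per flavour (mango, apricot run out sooner): 4 + 4 + 4 + 4 + 2 + 3 = 21 jellybeans and still no flavour has 5.
One more jellybean lands in a flavour already at 4, so 22 draws are enough and 21 are not.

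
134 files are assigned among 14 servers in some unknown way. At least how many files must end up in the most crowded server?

10

The 14 servers are the holes and the 134 files are the pigeons.
If every server held at most 9 files, the total would be at most 14 × 9 = 126, which is less than 134.
So some server holds at least ⌈134/14⌉ = 10 files.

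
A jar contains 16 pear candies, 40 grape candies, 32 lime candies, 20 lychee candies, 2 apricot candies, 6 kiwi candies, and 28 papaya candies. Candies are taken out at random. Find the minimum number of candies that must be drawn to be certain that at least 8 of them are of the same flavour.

Pigeonhole: the 7 flavours are the holes; the candies drawn are the pigeons.
To avoid 8 of any one flavour, the worst case takes at most 7 of each flavour, or every candy of a flavour that has fewer than 7.
That gives 7 + 7 + 7 + 7 + 2 + 6 + 7 = 43 candies with no flavour reaching 8.
The next candy forces some flavour to 8, so 43 + 1 = 44.

44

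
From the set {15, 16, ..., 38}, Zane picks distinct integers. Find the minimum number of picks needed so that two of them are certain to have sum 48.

Two chosen integers sum to 48 exactly when both halves of some pair {x, 48−x} with 15 ≤ x ≤ 48−x ≤ 33 are chosen — 9 such pairs.
The remaining 6 elements (those with no distinct partner in range) can never complete a 48-sum, so the worst case takes all of them and one from each pair: 6 + 9 = 15.
The 16th integer has to be the second member of some pair, so 15 + 1 = 16.

16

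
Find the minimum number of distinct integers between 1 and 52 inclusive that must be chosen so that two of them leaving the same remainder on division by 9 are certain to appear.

10

The 9 residue classes mod 9 are the pigeonholes.
With 9 integers one could put 1 in each residue class and have no class reach 2.
The 10th integer pushes some class to 2, so 9·1 + 1 = 10.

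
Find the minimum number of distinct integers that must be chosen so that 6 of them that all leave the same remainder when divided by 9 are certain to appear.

46

By pigeonhole, the 9 residue classes mod 9 are the pigeonholes.
With 45 integers one could put 5 in each residue class and have no class reach 6.
The 46th integer pushes some class to 6, so 9·5 + 1 = 46.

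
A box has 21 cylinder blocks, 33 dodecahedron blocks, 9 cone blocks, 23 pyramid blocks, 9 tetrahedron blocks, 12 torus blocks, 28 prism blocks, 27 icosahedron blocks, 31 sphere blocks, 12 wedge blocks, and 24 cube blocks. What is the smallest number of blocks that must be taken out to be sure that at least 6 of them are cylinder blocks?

In the worst case for collecting cylinder blocks, every non-cylinder block comes out first.
There are 33 + 9 + 23 + 9 + 12 + 28 + 27 + 31 + 12 + 24 = 208 non-cylinder blocks altogether.
After those, each further block must be cylinder, so 208 + 6 = 214 draws guarantee 6 cylinder blocks.

214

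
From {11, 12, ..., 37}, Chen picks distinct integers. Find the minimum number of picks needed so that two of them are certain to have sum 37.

Group the elements by complementary pair {x, 37−x}: {11,26}, {12,25}, {13,24}, …, giving 8 two-element pairs and 11 integers whose partner 37−x falls outside [11,37].
Treating each of those 19 groups as a pigeonhole, one can pick one integer per group — 19 integers — with no two summing to 37.
The 20th integer lands in an occupied pair, forcing a sum of 37.

20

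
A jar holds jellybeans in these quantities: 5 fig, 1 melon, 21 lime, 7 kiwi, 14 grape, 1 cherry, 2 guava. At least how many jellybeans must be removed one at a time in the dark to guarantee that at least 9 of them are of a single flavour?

Put each drawn jellybean into a box by flavour. The largest draw with every box below 9 takes min(count, 8) from each flavour; flavours with fewer than 8 contribute all they have.
Σ min(cᵢ, 8) = 5 + 1 + 8 + 7 + 8 + 1 + 2 = 32.
Draw number 32 + 1 = 33 must push one box to 9.

33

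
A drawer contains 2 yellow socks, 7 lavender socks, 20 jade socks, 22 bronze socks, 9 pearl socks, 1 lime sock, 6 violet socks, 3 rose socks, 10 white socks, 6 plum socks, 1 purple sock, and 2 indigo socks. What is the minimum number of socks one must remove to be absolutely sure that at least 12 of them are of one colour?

70

An adversary could hand out at most 11 socks per colour (10 colours run out sooner): 2 + 7 + 11 + 11 + 9 + 1 + 6 + 3 + 10 + 6 + 1 + 2 = 69 socks and still no colour has 12.
Pigeonhole: one more sock lands in a colour already at 11, so 70 draws are enough and 69 are not.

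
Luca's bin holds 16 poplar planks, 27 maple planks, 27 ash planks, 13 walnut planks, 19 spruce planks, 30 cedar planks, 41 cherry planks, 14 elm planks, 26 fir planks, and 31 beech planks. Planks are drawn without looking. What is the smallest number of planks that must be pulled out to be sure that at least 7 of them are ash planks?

In the worst case for collecting ash planks, every non-ash plank comes out first.
There are 16 + 27 + 13 + 19 + 30 + 41 + 14 + 26 + 31 = 217 non-ash planks altogether.
After those, each further plank must be ash, so 217 + 7 = 224 draws guarantee 7 ash planks.

224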